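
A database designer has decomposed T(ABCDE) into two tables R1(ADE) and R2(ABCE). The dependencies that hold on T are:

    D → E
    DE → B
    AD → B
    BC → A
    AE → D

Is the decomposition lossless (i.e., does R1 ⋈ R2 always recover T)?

Common attributes: R1 ∩ R2 = {AE}.
Closure of {AE}: AE → D applies, adding D; DE → B applies, adding B. So (AE)⁺ = {ABDE}.
This closure contains every attribute of R1, so R1 ∩ R2 → R1. The join is lossless.

Yes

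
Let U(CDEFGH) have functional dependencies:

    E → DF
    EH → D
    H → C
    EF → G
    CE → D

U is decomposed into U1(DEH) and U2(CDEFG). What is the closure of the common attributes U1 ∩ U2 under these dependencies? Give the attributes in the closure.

DEFG

U1 ∩ U2 = {DE}.
E → DF applies, adding F
EF → G applies, adding G
Closure: {DEFG}.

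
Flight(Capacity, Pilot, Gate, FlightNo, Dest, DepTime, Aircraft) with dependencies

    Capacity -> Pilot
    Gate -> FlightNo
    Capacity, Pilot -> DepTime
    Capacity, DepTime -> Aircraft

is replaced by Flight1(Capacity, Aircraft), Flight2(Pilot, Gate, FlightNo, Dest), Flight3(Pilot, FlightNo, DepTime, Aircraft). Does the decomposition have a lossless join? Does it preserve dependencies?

Lossless test (chase): applying each FD to every pair of rows produces no changes in the tableau, so no row becomes fully distinguished — the join is lossy.
Dependency preservation: the restricted closure of {Capacity} across the fragments never reaches {Pilot}, so Capacity → Pilot cannot be enforced without a join — not preserved.

lossy and not dependency-preserving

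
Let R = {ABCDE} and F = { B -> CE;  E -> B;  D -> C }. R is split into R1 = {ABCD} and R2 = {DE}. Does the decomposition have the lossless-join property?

Common attributes: R1 ∩ R2 = {D}.
Closure of {D}: D → C applies, adding C. So (D)⁺ = {CD}.
The closure contains neither all of R1 = {ABCD} nor all of R2 = {DE}, so the common attributes are not a superkey of either fragment. The join is lossy.

No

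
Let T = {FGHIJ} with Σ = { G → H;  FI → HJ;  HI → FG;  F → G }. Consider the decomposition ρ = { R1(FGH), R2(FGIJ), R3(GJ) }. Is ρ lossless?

Yes

Chase test. Columns are FGHIJ; row i has aⱼ where attribute j ∈ Ri, else bᵢⱼ.
Initial tableau (one row per fragment):
  row 1: a1 a2 a3 b14 b15
  row 2: a1 a2 b23 a4 a5
  row 3: b31 a2 b33 b34 a5
Rows 1 and 2 agree on G; apply G→H and equate their H entries.
Rows 1 and 3 agree on G; apply G→H and equate their H entries.
Row 2 is now all distinguished symbols — the join is lossless.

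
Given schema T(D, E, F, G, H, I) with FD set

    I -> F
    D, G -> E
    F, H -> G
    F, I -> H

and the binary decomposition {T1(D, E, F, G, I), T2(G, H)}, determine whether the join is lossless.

Common attributes: T1 ∩ T2 = {G}.
No dependency enlarges {G}, so (G)⁺ = {G}.
The closure contains neither all of T1 = {D, E, F, G, I} nor all of T2 = {G, H}, so the common attributes are not a superkey of either fragment. The join is lossy.

No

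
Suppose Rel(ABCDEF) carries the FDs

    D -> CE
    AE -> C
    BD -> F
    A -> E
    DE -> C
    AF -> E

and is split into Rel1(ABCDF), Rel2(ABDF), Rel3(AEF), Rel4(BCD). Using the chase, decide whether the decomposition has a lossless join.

Chase test. Columns are ABCDEF; row i has aⱼ where attribute j ∈ Reli, else bᵢⱼ.
Initial tableau (one row per fragment):
  row 1: a1 a2 a3 a4 b15 a6
  row 2: a1 a2 b23 a4 b25 a6
  row 3: a1 b32 b33 b34 a5 a6
  row 4: b41 a2 a3 a4 b45 b46
Rows 1 and 2 agree on D; apply D→CE and equate their CE entries.
Rows 1 and 4 agree on D; apply D→CE and equate their CE entries.
Rows 1 and 4 agree on BD; apply BD→F and equate their F entries.
Rows 1 and 3 agree on A; apply A→E and equate their E entries.
Rows 1 and 3 agree on AE; apply AE→C and equate their C entries.
Row 1 is now all distinguished symbols — the join is lossless.

Yes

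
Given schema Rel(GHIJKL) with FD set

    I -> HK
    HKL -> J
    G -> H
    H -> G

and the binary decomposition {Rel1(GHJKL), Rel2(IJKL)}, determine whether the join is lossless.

No

Common attributes: Rel1 ∩ Rel2 = {JKL}.
No dependency enlarges {JKL}, so (JKL)⁺ = {JKL}.
The closure contains neither all of Rel1 = {GHJKL} nor all of Rel2 = {IJKL}, so the common attributes are not a superkey of either fragment. The join is lossy.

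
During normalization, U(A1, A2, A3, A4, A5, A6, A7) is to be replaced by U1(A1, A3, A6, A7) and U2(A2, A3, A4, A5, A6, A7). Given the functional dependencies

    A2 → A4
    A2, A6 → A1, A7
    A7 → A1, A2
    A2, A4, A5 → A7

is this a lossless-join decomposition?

Yes

Common attributes: U1 ∩ U2 = {A3, A6, A7}.
Closure of {A3, A6, A7}: A7 → A1, A2 applies, adding A1, A2; A2 → A4 applies, adding A4. So (A3, A6, A7)⁺ = {A1, A2, A3, A4, A6, A7}.
This closure contains every attribute of U1, so U1 ∩ U2 → U1. The join is lossless.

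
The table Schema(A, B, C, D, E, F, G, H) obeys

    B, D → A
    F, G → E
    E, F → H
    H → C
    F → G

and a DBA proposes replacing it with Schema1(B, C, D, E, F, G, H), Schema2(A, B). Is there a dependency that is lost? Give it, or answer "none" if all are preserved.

B, D → A

Check B, D → A: no single fragment contains all of {A, B, D}, and the restricted closure of {B, D} across the fragments never reaches {A}.
F, G → E is preserved.
E, F → H is preserved.
H → C is preserved.
F → G is preserved.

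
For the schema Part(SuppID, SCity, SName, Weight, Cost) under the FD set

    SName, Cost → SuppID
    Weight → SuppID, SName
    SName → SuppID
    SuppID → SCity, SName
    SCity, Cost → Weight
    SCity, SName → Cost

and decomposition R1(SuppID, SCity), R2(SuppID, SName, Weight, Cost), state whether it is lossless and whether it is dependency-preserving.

lossless but not dependency-preserving

Lossless test: (SuppID)⁺ = {SuppID, SCity, SName, Weight, Cost}, which contains all of one fragment — lossless.
Dependency preservation: the restricted closure of {SCity, Cost} across the fragments never reaches {Weight}, so SCity, Cost → Weight cannot be enforced without a join — not preserved.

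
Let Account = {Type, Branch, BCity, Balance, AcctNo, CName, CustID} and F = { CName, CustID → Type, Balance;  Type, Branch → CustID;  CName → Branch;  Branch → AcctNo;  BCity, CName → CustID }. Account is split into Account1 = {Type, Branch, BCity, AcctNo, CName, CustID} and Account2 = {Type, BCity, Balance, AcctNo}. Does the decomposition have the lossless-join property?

Common attributes: Account1 ∩ Account2 = {Type, BCity, AcctNo}.
No dependency enlarges {Type, BCity, AcctNo}, so (Type, BCity, AcctNo)⁺ = {Type, BCity, AcctNo}.
The closure contains neither all of Account1 = {Type, Branch, BCity, AcctNo, CName, CustID} nor all of Account2 = {Type, BCity, Balance, AcctNo}, so the common attributes are not a superkey of either fragment. The join is lossy.

No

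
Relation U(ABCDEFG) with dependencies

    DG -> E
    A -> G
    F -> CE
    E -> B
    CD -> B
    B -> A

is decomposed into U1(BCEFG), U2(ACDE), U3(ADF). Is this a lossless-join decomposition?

Chase test. Columns are ABCDEFG; row i has aⱼ where attribute j ∈ Ui, else bᵢⱼ.
Initial tableau (one row per fragment):
  row 1: b11 a2 a3 b14 a5 a6 a7
  row 2: a1 b22 a3 a4 a5 b26 b27
  row 3: a1 b32 b33 a4 b35 a6 b37
Rows 2 and 3 agree on A; apply A→G and equate their G entries.
Rows 1 and 3 agree on F; apply F→CE and equate their CE entries.
Rows 1 and 2 agree on E; apply E→B and equate their B entries.
Rows 1 and 3 agree on E; apply E→B and equate their B entries.
Rows 1 and 2 agree on B; apply B→A and equate their A entries.
Rows 1 and 2 agree on A; apply A→G and equate their G entries.
Row 3 is now all distinguished symbols — the join is lossless.

Yes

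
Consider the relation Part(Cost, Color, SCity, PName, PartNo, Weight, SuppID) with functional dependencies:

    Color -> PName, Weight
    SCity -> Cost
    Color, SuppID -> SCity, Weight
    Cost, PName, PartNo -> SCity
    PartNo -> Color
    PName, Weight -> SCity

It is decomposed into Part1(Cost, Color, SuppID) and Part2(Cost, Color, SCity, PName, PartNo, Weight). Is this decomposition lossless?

No

Common attributes: Part1 ∩ Part2 = {Cost, Color}.
Closure of {Cost, Color}: Color → PName, Weight applies, adding PName, Weight; PName, Weight → SCity applies, adding SCity. So (Cost, Color)⁺ = {Cost, Color, SCity, PName, Weight}.
The closure contains neither all of Part1 = {Cost, Color, SuppID} nor all of Part2 = {Cost, Color, SCity, PName, PartNo, Weight}, so the common attributes are not a superkey of either fragment. The join is lossy.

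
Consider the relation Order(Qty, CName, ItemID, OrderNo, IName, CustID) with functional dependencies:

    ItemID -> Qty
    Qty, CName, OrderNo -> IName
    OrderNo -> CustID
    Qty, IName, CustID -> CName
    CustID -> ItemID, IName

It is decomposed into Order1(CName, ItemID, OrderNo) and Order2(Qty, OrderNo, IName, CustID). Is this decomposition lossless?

Yes

Common attributes: Order1 ∩ Order2 = {OrderNo}.
Closure of {OrderNo}: OrderNo → CustID applies, adding CustID; CustID → ItemID, IName applies, adding ItemID, IName; ItemID → Qty applies, adding Qty; Qty, IName, CustID → CName applies, adding CName. So (OrderNo)⁺ = {Qty, CName, ItemID, OrderNo, IName, CustID}.
This closure contains every attribute of Order1, so Order1 ∩ Order2 → Order1. The join is lossless.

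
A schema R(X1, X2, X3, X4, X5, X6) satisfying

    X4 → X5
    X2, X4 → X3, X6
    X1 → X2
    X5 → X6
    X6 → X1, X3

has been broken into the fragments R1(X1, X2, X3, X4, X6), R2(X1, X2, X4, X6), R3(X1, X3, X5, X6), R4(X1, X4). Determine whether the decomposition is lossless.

No

Chase test. Columns are X1, X2, X3, X4, X5, X6; row i has aⱼ where attribute j ∈ Ri, else bᵢⱼ.
Initial tableau (one row per fragment):
  row 1: a1 a2 a3 a4 b15 a6
  row 2: a1 a2 b23 a4 b25 a6
  row 3: a1 b32 a3 b34 a5 a6
  row 4: a1 b42 b43 a4 b45 b46
Rows 1 and 2 agree on X4; apply X4→X5 and equate their X5 entries.
Rows 1 and 4 agree on X4; apply X4→X5 and equate their X5 entries.
Rows 1 and 2 agree on X2, X4; apply X2, X4→X3, X6 and equate their X3, X6 entries.
Rows 1 and 3 agree on X1; apply X1→X2 and equate their X2 entries.
Rows 1 and 4 agree on X1; apply X1→X2 and equate their X2 entries.
Rows 1 and 4 agree on X5; apply X5→X6 and equate their X6 entries.
Rows 1 and 4 agree on X6; apply X6→X1, X3 and equate their X1, X3 entries.
No row becomes fully distinguished — the join is lossy.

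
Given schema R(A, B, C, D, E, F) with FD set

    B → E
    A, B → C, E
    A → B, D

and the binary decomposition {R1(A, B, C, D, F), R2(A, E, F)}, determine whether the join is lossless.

Yes

Common attributes: R1 ∩ R2 = {A, F}.
Closure of {A, F}: A → B, D applies, adding B, D; B → E applies, adding E; A, B → C, E applies, adding C. So (A, F)⁺ = {A, B, C, D, E, F}.
This closure contains every attribute of R1, so R1 ∩ R2 → R1. The join is lossless.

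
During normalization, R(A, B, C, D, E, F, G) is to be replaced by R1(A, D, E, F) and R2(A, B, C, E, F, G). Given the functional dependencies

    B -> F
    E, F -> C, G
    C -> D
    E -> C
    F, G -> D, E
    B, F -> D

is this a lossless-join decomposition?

Common attributes: R1 ∩ R2 = {A, E, F}.
Closure of {A, E, F}: E, F → C, G applies, adding C, G; C → D applies, adding D. So (A, E, F)⁺ = {A, C, D, E, F, G}.
This closure contains every attribute of R1, so R1 ∩ R2 → R1. The join is lossless.

Yes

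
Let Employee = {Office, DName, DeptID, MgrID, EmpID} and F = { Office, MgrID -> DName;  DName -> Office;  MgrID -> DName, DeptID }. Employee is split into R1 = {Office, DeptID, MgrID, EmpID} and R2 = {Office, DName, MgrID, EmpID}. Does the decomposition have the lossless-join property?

Common attributes: R1 ∩ R2 = {Office, MgrID, EmpID}.
Closure of {Office, MgrID, EmpID}: Office, MgrID → DName applies, adding DName; MgrID → DName, DeptID applies, adding DeptID. So (Office, MgrID, EmpID)⁺ = {Office, DName, DeptID, MgrID, EmpID}.
This closure contains every attribute of R1, so R1 ∩ R2 → R1. The join is lossless.

Yes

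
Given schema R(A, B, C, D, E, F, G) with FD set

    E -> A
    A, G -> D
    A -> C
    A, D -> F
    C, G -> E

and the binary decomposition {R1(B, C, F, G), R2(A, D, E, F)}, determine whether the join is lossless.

No

Common attributes: R1 ∩ R2 = {F}.
No dependency enlarges {F}, so (F)⁺ = {F}.
The closure contains neither all of R1 = {B, C, F, G} nor all of R2 = {A, D, E, F}, so the common attributes are not a superkey of either fragment. The join is lossy.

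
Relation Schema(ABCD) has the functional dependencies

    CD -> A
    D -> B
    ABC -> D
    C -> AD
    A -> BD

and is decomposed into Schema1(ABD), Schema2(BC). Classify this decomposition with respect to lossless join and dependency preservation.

lossy and not dependency-preserving

Lossless test: (B)⁺ = {B}, which is a superkey of neither fragment — lossy.
Dependency preservation: the restricted closure of {CD} across the fragments never reaches {A}, so CD → A cannot be enforced without a join — not preserved.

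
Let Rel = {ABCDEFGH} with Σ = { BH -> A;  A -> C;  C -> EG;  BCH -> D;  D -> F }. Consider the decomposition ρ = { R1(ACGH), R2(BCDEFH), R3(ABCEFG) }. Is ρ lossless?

No

Chase test. Columns are ABCDEFGH; row i has aⱼ where attribute j ∈ Ri, else bᵢⱼ.
Initial tableau (one row per fragment):
  row 1: a1 b12 a3 b14 b15 b16 a7 a8
  row 2: b21 a2 a3 a4 a5 a6 b27 a8
  row 3: a1 a2 a3 b34 a5 a6 a7 b38
Rows 1 and 2 agree on C; apply C→EG and equate their EG entries.
No row becomes fully distinguished — the join is lossy.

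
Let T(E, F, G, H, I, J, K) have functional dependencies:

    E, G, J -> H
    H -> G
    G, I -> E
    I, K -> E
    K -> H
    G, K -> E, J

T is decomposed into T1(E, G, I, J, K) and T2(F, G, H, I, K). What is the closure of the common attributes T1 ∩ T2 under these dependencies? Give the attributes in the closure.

E, G, H, I, J, K

T1 ∩ T2 = {G, I, K}.
G, I → E applies, adding E
K → H applies, adding H
G, K → E, J applies, adding J
Closure: {E, G, H, I, J, K}.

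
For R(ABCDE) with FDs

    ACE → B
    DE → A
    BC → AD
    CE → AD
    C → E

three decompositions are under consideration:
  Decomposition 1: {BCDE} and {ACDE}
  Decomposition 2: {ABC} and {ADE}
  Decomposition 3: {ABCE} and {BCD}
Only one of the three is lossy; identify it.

Decomposition 1: common = {CDE}, closure = {ABCDE} → lossless.
Decomposition 2: common = {A}, closure = {A} → lossy.
Decomposition 3: common = {BC}, closure = {ABCDE} → lossless.

Decomposition 2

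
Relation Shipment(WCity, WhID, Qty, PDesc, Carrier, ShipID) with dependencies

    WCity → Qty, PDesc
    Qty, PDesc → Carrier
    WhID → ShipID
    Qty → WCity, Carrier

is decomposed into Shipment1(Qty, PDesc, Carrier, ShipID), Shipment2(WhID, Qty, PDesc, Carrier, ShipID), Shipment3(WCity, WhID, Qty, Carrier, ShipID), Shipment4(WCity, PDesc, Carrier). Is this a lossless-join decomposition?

Chase test. Columns are WCity, WhID, Qty, PDesc, Carrier, ShipID; row i has aⱼ where attribute j ∈ Shipmenti, else bᵢⱼ.
Initial tableau (one row per fragment):
  row 1: b11 b12 a3 a4 a5 a6
  row 2: b21 a2 a3 a4 a5 a6
  row 3: a1 a2 a3 b34 a5 a6
  row 4: a1 b42 b43 a4 a5 b46
Rows 3 and 4 agree on WCity; apply WCity→Qty, PDesc and equate their Qty, PDesc entries.
Rows 1 and 2 agree on Qty; apply Qty→WCity, Carrier and equate their WCity, Carrier entries.
Rows 1 and 3 agree on Qty; apply Qty→WCity, Carrier and equate their WCity, Carrier entries.
Row 2 is now all distinguished symbols — the join is lossless.

Yes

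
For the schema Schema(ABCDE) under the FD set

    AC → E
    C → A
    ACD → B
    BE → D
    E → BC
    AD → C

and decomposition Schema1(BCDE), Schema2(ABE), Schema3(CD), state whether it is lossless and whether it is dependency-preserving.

lossless but not dependency-preserving

Lossless test (chase): Rows 1 and 3 agree on C; apply C→A and equate their A entries. Rows 1 and 3 agree on ACD; apply ACD→B and equate their B entries. Rows 1 and 2 agree on BE; apply BE→D and equate their D entries. Rows 1 and 2 agree on E; apply E→BC and equate their BC entries. Rows 1 and 3 agree on AC; apply AC→E and equate their E entries. Rows 1 and 2 agree on C; apply C→A and equate their A entries. Row 1 is now all distinguished symbols — the join is lossless.
Dependency preservation: the restricted closure of {AD} across the fragments never reaches {C}, so AD → C cannot be enforced without a join — not preserved.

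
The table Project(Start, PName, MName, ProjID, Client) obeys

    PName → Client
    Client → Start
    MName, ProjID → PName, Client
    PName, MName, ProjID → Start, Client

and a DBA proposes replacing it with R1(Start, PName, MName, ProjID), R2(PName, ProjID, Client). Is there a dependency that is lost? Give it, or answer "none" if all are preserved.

Client → Start

Check Client → Start: no single fragment contains all of {Start, Client}, and the restricted closure of {Client} across the fragments never reaches {Start}.
PName → Client is preserved.
MName, ProjID → PName, Client is preserved.
PName, MName, ProjID → Start, Client is preserved.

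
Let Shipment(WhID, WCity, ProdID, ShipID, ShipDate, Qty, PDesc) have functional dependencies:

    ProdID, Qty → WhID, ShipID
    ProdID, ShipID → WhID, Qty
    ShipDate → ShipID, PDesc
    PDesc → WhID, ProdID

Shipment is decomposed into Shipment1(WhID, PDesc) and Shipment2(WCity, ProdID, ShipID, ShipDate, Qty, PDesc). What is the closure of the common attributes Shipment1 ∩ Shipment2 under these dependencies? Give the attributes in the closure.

WhID, ProdID, PDesc

Shipment1 ∩ Shipment2 = {PDesc}.
PDesc → WhID, ProdID applies, adding WhID, ProdID
Closure: {WhID, ProdID, PDesc}.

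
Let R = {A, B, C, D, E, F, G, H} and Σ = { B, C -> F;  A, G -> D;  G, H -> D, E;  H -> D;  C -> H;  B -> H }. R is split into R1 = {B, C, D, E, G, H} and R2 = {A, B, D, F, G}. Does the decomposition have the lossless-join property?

No

Common attributes: R1 ∩ R2 = {B, D, G}.
Closure of {B, D, G}: B → H applies, adding H; G, H → D, E applies, adding E. So (B, D, G)⁺ = {B, D, E, G, H}.
The closure contains neither all of R1 = {B, C, D, E, G, H} nor all of R2 = {A, B, D, F, G}, so the common attributes are not a superkey of either fragment. The join is lossy.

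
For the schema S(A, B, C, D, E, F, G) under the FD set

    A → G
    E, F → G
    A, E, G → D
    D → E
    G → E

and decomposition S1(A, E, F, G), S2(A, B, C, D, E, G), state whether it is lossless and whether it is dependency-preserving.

Lossless test: (A, E, G)⁺ = {A, D, E, G}, which is a superkey of neither fragment — lossy.
Dependency preservation: every FD's attributes lie within a single fragment, so each can be enforced locally — preserved.

lossy but dependency-preserving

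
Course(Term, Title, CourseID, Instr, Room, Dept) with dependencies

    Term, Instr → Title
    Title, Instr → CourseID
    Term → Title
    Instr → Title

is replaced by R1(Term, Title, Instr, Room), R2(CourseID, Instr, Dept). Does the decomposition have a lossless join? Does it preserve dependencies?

Lossless test: (Instr)⁺ = {Title, CourseID, Instr}, which is a superkey of neither fragment — lossy.
Dependency preservation: Title, Instr → CourseID is not contained in any single fragment, but the restricted closure of its left-hand side across the fragments still reaches the right-hand side; the remaining FDs each lie inside some fragment. All dependencies are preserved.

lossy but dependency-preserving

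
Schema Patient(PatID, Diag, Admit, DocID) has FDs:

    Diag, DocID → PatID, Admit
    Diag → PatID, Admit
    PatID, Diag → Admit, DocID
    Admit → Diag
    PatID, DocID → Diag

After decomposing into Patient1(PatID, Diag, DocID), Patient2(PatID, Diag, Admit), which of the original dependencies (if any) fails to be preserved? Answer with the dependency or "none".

Diag, DocID → PatID, Admit: restricted closure across fragments reaches PatID, Admit.
Diag → PatID, Admit lies within Patient2.
PatID, Diag → Admit, DocID: restricted closure across fragments reaches Admit, DocID.
Admit → Diag lies within Patient2.
PatID, DocID → Diag lies within Patient1.
Every dependency is enforceable on the fragments, so the decomposition is dependency-preserving.

none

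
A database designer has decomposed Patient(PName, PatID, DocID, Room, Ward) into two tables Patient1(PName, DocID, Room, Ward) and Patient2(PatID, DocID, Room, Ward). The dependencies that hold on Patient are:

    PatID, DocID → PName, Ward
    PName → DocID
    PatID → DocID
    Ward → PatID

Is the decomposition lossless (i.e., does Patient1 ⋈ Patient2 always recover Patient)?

Common attributes: Patient1 ∩ Patient2 = {DocID, Room, Ward}.
Closure of {DocID, Room, Ward}: Ward → PatID applies, adding PatID; PatID, DocID → PName, Ward applies, adding PName. So (DocID, Room, Ward)⁺ = {PName, PatID, DocID, Room, Ward}.
This closure contains every attribute of Patient1, so Patient1 ∩ Patient2 → Patient1. The join is lossless.

Yes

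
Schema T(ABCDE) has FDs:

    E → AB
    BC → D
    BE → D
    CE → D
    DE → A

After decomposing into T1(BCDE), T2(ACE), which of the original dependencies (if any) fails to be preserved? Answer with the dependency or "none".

none

E → AB: restricted closure across fragments reaches AB.
BC → D lies within T1.
BE → D lies within T1.
CE → D lies within T1.
DE → A: restricted closure across fragments reaches A.
Every dependency is enforceable on the fragments, so the decomposition is dependency-preserving.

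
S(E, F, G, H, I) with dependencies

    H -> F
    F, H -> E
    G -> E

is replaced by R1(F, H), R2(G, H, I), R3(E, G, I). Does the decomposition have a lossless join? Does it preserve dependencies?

Lossless test (chase): Rows 1 and 2 agree on H; apply H→F and equate their F entries. Rows 1 and 2 agree on F, H; apply F, H→E and equate their E entries. Rows 2 and 3 agree on G; apply G→E and equate their E entries. Row 2 is now all distinguished symbols — the join is lossless.
Dependency preservation: the restricted closure of {F, H} across the fragments never reaches {E}, so F, H → E cannot be enforced without a join — not preserved.

lossless but not dependency-preserving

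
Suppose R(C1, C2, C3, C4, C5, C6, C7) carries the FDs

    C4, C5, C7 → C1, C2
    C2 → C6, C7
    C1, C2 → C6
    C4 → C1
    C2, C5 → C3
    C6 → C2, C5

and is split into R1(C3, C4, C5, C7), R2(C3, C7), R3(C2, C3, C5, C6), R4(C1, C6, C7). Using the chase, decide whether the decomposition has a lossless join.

Chase test. Columns are C1, C2, C3, C4, C5, C6, C7; row i has aⱼ where attribute j ∈ Ri, else bᵢⱼ.
Initial tableau (one row per fragment):
  row 1: b11 b12 a3 a4 a5 b16 a7
  row 2: b21 b22 a3 b24 b25 b26 a7
  row 3: b31 a2 a3 b34 a5 a6 b37
  row 4: a1 b42 b43 b44 b45 a6 a7
Rows 3 and 4 agree on C6; apply C6→C2, C5 and equate their C2, C5 entries.
Rows 3 and 4 agree on C2; apply C2→C6, C7 and equate their C6, C7 entries.
Rows 3 and 4 agree on C2, C5; apply C2, C5→C3 and equate their C3 entries.
No row becomes fully distinguished — the join is lossy.

No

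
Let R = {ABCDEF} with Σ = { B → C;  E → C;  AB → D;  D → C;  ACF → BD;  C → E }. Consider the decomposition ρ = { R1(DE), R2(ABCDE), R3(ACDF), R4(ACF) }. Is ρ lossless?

Chase test. Columns are ABCDEF; row i has aⱼ where attribute j ∈ Ri, else bᵢⱼ.
Initial tableau (one row per fragment):
  row 1: b11 b12 b13 a4 a5 b16
  row 2: a1 a2 a3 a4 a5 b26
  row 3: a1 b32 a3 a4 b35 a6
  row 4: a1 b42 a3 b44 b45 a6
Rows 1 and 2 agree on E; apply E→C and equate their C entries.
Rows 3 and 4 agree on ACF; apply ACF→BD and equate their BD entries.
Rows 1 and 3 agree on C; apply C→E and equate their E entries.
Rows 1 and 4 agree on C; apply C→E and equate their E entries.
No row becomes fully distinguished — the join is lossy.

No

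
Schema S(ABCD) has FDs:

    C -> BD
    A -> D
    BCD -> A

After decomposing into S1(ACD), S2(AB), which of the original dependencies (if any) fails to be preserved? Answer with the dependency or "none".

Check C → BD: no single fragment contains all of {BCD}, and the restricted closure of {C} across the fragments never reaches {BD}.
A → D is preserved.
BCD → A is preserved.

C -> BD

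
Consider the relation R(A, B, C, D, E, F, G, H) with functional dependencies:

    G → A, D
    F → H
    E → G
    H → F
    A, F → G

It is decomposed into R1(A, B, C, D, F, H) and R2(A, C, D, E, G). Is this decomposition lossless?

No

Common attributes: R1 ∩ R2 = {A, C, D}.
No dependency enlarges {A, C, D}, so (A, C, D)⁺ = {A, C, D}.
The closure contains neither all of R1 = {A, B, C, D, F, H} nor all of R2 = {A, C, D, E, G}, so the common attributes are not a superkey of either fragment. The join is lossy.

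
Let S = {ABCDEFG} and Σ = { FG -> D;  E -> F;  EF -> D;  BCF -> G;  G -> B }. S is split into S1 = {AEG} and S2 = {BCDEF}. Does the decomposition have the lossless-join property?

No

Common attributes: S1 ∩ S2 = {E}.
Closure of {E}: E → F applies, adding F; EF → D applies, adding D. So (E)⁺ = {DEF}.
The closure contains neither all of S1 = {AEG} nor all of S2 = {BCDEF}, so the common attributes are not a superkey of either fragment. The join is lossy.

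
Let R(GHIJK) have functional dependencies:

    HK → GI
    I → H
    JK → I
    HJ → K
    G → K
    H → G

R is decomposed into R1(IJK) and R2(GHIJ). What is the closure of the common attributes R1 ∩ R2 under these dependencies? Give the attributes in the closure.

R1 ∩ R2 = {IJ}.
I → H applies, adding H
HJ → K applies, adding K
H → G applies, adding G
Closure: {GHIJK}.

GHIJK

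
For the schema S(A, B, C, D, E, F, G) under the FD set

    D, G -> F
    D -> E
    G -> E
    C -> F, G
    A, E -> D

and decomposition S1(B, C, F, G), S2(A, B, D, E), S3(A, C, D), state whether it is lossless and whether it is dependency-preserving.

lossy and not dependency-preserving

Lossless test (chase): Rows 2 and 3 agree on D; apply D→E and equate their E entries. Rows 1 and 3 agree on C; apply C→F, G and equate their F, G entries. Rows 1 and 3 agree on G; apply G→E and equate their E entries. No row becomes fully distinguished — the join is lossy.
Dependency preservation: the restricted closure of {D, G} across the fragments never reaches {F}, so D, G → F cannot be enforced without a join — not preserved.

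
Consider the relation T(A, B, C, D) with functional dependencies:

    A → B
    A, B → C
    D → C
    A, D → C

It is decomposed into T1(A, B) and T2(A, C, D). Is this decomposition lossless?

Common attributes: T1 ∩ T2 = {A}.
Closure of {A}: A → B applies, adding B; A, B → C applies, adding C. So (A)⁺ = {A, B, C}.
This closure contains every attribute of T1, so T1 ∩ T2 → T1. The join is lossless.

Yes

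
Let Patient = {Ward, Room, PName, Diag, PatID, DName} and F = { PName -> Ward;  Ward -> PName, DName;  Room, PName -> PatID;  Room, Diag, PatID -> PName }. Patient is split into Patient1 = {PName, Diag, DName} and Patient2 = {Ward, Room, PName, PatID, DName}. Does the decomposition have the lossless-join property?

Common attributes: Patient1 ∩ Patient2 = {PName, DName}.
Closure of {PName, DName}: PName → Ward applies, adding Ward. So (PName, DName)⁺ = {Ward, PName, DName}.
The closure contains neither all of Patient1 = {PName, Diag, DName} nor all of Patient2 = {Ward, Room, PName, PatID, DName}, so the common attributes are not a superkey of either fragment. The join is lossy.

No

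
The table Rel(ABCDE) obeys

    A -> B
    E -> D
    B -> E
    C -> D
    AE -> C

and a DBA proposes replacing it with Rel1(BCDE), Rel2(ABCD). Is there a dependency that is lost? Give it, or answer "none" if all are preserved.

A → B lies within Rel2.
E → D lies within Rel1.
B → E lies within Rel1.
C → D lies within Rel1.
AE → C: restricted closure across fragments reaches C.
Every dependency is enforceable on the fragments, so the decomposition is dependency-preserving.

none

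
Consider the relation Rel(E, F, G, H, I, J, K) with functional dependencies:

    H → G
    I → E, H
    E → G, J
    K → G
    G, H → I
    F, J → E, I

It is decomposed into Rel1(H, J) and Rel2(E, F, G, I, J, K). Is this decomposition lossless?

Common attributes: Rel1 ∩ Rel2 = {J}.
No dependency enlarges {J}, so (J)⁺ = {J}.
The closure contains neither all of Rel1 = {H, J} nor all of Rel2 = {E, F, G, I, J, K}, so the common attributes are not a superkey of either fragment. The join is lossy.

No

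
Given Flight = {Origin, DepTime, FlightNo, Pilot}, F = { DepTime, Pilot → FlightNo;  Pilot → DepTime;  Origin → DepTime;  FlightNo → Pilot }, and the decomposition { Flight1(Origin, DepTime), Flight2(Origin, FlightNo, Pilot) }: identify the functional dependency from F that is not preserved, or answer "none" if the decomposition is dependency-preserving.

Pilot → DepTime

Check Pilot → DepTime: no single fragment contains all of {DepTime, Pilot}, and the restricted closure of {Pilot} across the fragments never reaches {DepTime}.
DepTime, Pilot → FlightNo is preserved.
Origin → DepTime is preserved.
FlightNo → Pilot is preserved.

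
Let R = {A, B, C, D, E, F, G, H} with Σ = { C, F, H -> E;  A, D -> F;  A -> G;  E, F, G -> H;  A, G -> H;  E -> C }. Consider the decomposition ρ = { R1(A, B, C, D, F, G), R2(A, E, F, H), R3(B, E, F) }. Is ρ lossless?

Chase test. Columns are A, B, C, D, E, F, G, H; row i has aⱼ where attribute j ∈ Ri, else bᵢⱼ.
Initial tableau (one row per fragment):
  row 1: a1 a2 a3 a4 b15 a6 a7 b18
  row 2: a1 b22 b23 b24 a5 a6 b27 a8
  row 3: b31 a2 b33 b34 a5 a6 b37 b38
Rows 1 and 2 agree on A; apply A→G and equate their G entries.
Rows 1 and 2 agree on A, G; apply A, G→H and equate their H entries.
Rows 2 and 3 agree on E; apply E→C and equate their C entries.
No row becomes fully distinguished — the join is lossy.

No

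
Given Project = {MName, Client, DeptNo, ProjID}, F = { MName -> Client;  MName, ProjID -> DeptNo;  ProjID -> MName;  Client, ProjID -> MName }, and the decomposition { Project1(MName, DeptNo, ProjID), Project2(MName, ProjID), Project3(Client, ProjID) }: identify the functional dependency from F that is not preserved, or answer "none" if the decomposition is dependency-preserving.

MName -> Client

Check MName → Client: no single fragment contains all of {MName, Client}, and the restricted closure of {MName} across the fragments never reaches {Client}.
MName, ProjID → DeptNo is preserved.
ProjID → MName is preserved.
Client, ProjID → MName is preserved.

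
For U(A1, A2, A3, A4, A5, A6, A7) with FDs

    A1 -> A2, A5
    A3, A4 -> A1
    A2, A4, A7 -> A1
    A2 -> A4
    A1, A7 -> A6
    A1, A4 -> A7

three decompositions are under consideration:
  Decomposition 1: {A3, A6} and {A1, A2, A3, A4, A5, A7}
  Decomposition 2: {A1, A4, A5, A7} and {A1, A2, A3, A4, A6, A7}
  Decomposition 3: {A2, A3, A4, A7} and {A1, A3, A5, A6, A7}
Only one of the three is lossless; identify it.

Decomposition 1: common = {A3}, closure = {A3} → lossy.
Decomposition 2: common = {A1, A4, A7}, closure = {A1, A2, A4, A5, A6, A7} → lossless.
Decomposition 3: common = {A3, A7}, closure = {A3, A7} → lossy.

Decomposition 2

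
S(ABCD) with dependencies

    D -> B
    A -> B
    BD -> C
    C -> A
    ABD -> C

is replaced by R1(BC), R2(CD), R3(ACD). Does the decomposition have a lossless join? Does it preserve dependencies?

Lossless test (chase): Rows 2 and 3 agree on D; apply D→B and equate their B entries. Rows 1 and 2 agree on C; apply C→A and equate their A entries. Rows 1 and 3 agree on C; apply C→A and equate their A entries. Rows 1 and 2 agree on A; apply A→B and equate their B entries. Row 2 is now all distinguished symbols — the join is lossless.
Dependency preservation: the restricted closure of {A} across the fragments never reaches {B}, so A → B cannot be enforced without a join — not preserved.

lossless but not dependency-preserving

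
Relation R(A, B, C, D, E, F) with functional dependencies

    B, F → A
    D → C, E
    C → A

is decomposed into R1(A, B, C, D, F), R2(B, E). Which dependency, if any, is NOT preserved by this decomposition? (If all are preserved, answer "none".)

Check D → C, E: no single fragment contains all of {C, D, E}, and the restricted closure of {D} across the fragments never reaches {C, E}.
B, F → A is preserved.
C → A is preserved.

D → C, E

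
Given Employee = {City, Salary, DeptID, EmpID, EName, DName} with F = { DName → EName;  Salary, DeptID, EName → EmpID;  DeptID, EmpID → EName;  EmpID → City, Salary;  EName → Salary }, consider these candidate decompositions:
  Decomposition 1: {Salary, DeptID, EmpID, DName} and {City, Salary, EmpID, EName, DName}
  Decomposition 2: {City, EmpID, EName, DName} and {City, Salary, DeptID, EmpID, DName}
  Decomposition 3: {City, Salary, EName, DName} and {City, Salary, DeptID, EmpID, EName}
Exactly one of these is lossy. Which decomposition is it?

Decomposition 3

Decomposition 1: common = {Salary, EmpID, DName}, closure = {City, Salary, EmpID, EName, DName} → lossless.
Decomposition 2: common = {City, EmpID, DName}, closure = {City, Salary, EmpID, EName, DName} → lossless.
Decomposition 3: common = {City, Salary, EName}, closure = {City, Salary, EName} → lossy.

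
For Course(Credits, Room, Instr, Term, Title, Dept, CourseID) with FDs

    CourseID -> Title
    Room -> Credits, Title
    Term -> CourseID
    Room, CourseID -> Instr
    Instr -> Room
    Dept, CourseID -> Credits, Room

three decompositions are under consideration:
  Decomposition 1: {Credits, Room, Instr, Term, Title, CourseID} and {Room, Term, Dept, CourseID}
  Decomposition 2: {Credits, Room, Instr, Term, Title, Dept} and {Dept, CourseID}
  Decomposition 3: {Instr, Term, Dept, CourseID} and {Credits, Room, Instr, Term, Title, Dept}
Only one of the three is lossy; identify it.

Decomposition 2

Decomposition 1: common = {Room, Term, CourseID}, closure = {Credits, Room, Instr, Term, Title, CourseID} → lossless.
Decomposition 2: common = {Dept}, closure = {Dept} → lossy.
Decomposition 3: common = {Instr, Term, Dept}, closure = {Credits, Room, Instr, Term, Title, Dept, CourseID} → lossless.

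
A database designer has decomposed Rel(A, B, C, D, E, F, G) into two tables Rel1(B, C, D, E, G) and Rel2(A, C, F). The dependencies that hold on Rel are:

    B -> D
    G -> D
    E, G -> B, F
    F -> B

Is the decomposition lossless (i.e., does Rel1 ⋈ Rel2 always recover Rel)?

Common attributes: Rel1 ∩ Rel2 = {C}.
No dependency enlarges {C}, so (C)⁺ = {C}.
The closure contains neither all of Rel1 = {B, C, D, E, G} nor all of Rel2 = {A, C, F}, so the common attributes are not a superkey of either fragment. The join is lossy.

No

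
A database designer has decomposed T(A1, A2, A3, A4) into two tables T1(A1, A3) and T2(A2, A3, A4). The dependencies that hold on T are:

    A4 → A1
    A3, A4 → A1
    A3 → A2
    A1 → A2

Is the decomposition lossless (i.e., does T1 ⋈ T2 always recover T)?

No

Common attributes: T1 ∩ T2 = {A3}.
Closure of {A3}: A3 → A2 applies, adding A2. So (A3)⁺ = {A2, A3}.
The closure contains neither all of T1 = {A1, A3} nor all of T2 = {A2, A3, A4}, so the common attributes are not a superkey of either fragment. The join is lossy.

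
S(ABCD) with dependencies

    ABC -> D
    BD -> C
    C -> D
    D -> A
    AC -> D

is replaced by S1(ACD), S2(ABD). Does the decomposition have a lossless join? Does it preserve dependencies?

lossy and not dependency-preserving

Lossless test: (AD)⁺ = {AD}, which is a superkey of neither fragment — lossy.
Dependency preservation: the restricted closure of {BD} across the fragments never reaches {C}, so BD → C cannot be enforced without a join — not preserved.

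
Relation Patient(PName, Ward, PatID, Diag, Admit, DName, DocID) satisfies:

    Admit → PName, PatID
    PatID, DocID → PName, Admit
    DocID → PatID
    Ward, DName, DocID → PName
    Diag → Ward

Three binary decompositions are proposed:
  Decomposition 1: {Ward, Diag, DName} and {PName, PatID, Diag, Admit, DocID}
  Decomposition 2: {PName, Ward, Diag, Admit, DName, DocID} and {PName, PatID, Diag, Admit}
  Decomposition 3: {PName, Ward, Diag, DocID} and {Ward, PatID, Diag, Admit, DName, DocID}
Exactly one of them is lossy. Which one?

Decomposition 1

Decomposition 1: common = {Diag}, closure = {Ward, Diag} → lossy.
Decomposition 2: common = {PName, Diag, Admit}, closure = {PName, Ward, PatID, Diag, Admit} → lossless.
Decomposition 3: common = {Ward, Diag, DocID}, closure = {PName, Ward, PatID, Diag, Admit, DocID} → lossless.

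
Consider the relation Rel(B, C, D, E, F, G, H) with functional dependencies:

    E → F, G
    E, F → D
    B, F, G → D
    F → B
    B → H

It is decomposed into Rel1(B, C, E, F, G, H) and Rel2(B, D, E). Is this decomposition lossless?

Yes

Common attributes: Rel1 ∩ Rel2 = {B, E}.
Closure of {B, E}: E → F, G applies, adding F, G; E, F → D applies, adding D; B → H applies, adding H. So (B, E)⁺ = {B, D, E, F, G, H}.
This closure contains every attribute of Rel2, so Rel1 ∩ Rel2 → Rel2. The join is lossless.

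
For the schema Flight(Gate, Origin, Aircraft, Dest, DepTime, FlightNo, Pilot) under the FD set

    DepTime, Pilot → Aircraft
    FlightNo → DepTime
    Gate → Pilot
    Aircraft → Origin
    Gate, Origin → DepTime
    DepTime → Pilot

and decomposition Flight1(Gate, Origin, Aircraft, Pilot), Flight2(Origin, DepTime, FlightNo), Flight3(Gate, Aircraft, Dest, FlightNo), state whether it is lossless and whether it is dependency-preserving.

Lossless test (chase): Rows 2 and 3 agree on FlightNo; apply FlightNo→DepTime and equate their DepTime entries. Rows 1 and 3 agree on Gate; apply Gate→Pilot and equate their Pilot entries. Rows 1 and 3 agree on Aircraft; apply Aircraft→Origin and equate their Origin entries. Rows 1 and 3 agree on Gate, Origin; apply Gate, Origin→DepTime and equate their DepTime entries. Rows 1 and 2 agree on DepTime; apply DepTime→Pilot and equate their Pilot entries. Rows 1 and 2 agree on DepTime, Pilot; apply DepTime, Pilot→Aircraft and equate their Aircraft entries. Row 3 is now all distinguished symbols — the join is lossless.
Dependency preservation: the restricted closure of {DepTime, Pilot} across the fragments never reaches {Aircraft}, so DepTime, Pilot → Aircraft cannot be enforced without a join — not preserved.

lossless but not dependency-preserving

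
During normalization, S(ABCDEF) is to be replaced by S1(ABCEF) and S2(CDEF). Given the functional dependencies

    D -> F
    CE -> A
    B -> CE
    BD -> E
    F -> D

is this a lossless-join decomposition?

Common attributes: S1 ∩ S2 = {CEF}.
Closure of {CEF}: CE → A applies, adding A; F → D applies, adding D. So (CEF)⁺ = {ACDEF}.
This closure contains every attribute of S2, so S1 ∩ S2 → S2. The join is lossless.

Yes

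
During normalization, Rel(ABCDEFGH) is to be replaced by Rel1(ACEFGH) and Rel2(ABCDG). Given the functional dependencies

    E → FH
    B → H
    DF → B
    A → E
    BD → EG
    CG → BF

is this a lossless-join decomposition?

Yes

Common attributes: Rel1 ∩ Rel2 = {ACG}.
Closure of {ACG}: A → E applies, adding E; CG → BF applies, adding BF; E → FH applies, adding H. So (ACG)⁺ = {ABCEFGH}.
This closure contains every attribute of Rel1, so Rel1 ∩ Rel2 → Rel1. The join is lossless.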